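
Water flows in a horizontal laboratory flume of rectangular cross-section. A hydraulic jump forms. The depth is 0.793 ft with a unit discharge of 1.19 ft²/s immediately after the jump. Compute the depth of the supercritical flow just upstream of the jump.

y₁ = 0.121 ft

V₂ = q/y₂ = 1.19/0.793 = 1.50 ft/s; Fr₂ = V₂/√(g·y₂) = 0.297.
From the momentum equation (using Fr₂), y₁/y₂ = ½[√(1 + 8Fr₂²) − 1] = ½[√1.706 − 1] = 0.153.
y₁ = 0.153 × 0.793 = 0.121 ft.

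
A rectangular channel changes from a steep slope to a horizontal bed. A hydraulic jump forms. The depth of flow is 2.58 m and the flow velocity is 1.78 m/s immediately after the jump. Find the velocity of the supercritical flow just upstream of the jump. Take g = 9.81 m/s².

Fr₂ = V₂/√(g·y₂) = 1.78/√(9.81×2.58) = 0.354.
Applying the sequent-depth relation in reverse, y₁/y₂ = ½[√(1 + 8Fr₂²) − 1] = ½[√2.001 − 1] = 0.207.
y₁ = 0.207 × 2.58 = 0.535 m.
V₁ = q/y₁ = 4.59/0.535 = 8.58 m/s.

V₁ = 8.58 m/s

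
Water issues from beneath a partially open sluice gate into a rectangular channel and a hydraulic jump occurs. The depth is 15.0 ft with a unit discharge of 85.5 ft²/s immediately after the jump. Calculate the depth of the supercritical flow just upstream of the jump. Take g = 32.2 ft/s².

V₂ = q/y₂ = 85.5/15.0 = 5.70 ft/s; Fr₂ = V₂/√(g·y₂) = 0.259.
From the momentum equation (using Fr₂), y₁/y₂ = ½[√(1 + 8Fr₂²) − 1] = ½[√1.538 − 1] = 0.120.
y₁ = 0.120 × 15.0 = 1.80 ft.

y₁ = 1.80 ft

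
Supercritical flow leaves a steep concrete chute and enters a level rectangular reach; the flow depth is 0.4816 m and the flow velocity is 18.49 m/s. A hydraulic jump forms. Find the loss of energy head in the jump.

Fr₁ = V₁/√(g·y₁) = 18.49/√(9.81×0.4816) = 8.507.
By Bélanger, y₂/y₁ = ½[√(1 + 8Fr₁²) − 1] = ½[√579.91 − 1] = 11.54.
y₂ = 11.54 × 0.4816 = 5.558 m.
q = V₁·y₁ = 18.49 × 0.4816 = 8.905 m²/s. V₂ = q/y₂ = 8.905/5.558 = 1.602 m/s. E₁ = y₁ + V₁²/2g = 17.91 m; E₂ = y₂ + V₂²/2g = 5.689 m. ΔE = E₁ − E₂ = 12.22 m.

ΔE = 12.22 m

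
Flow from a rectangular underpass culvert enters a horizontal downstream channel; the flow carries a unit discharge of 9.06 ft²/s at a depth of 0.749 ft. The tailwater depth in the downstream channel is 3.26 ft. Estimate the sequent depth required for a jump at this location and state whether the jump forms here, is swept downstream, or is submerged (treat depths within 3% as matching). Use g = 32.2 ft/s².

y₂ = 2.26 ft; the jump is submerged

V₁ = q/y₁ = 9.06/0.749 = 12.1 ft/s. Fr₁ = V₁/√(g·y₁) = 12.1/√(32.2×0.749) = 2.46.
From the momentum equation for a rectangular channel, y₂/y₁ = ½[√(1 + 8Fr₁²) − 1] = ½[√49.53 − 1] = 3.02.
y₂ = 3.02 × 0.749 = 2.26 ft.
Tailwater y_tw = 3.26 ft: y_tw > y₂, so the jump is submerged.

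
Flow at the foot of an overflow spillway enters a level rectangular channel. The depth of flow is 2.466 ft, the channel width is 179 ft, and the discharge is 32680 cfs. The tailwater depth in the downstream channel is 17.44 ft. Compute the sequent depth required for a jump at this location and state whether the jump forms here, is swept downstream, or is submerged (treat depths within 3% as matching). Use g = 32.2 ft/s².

y₂ = 27.77 ft; the jump is swept downstream

q = Q/b = 32680/179 = 182.6 ft²/s; V₁ = q/y₁ = 74.03 ft/s. Fr₁ = V₁/√(g·y₁) = 8.308.
From the momentum equation for a rectangular channel, y₂/y₁ = ½[√(1 + 8Fr₁²) − 1] = ½[√553.22 − 1] = 11.26.
y₂ = 11.26 × 2.466 = 27.77 ft.
Tailwater y_tw = 17.44 ft: y_tw < y₂, so the jump is swept downstream.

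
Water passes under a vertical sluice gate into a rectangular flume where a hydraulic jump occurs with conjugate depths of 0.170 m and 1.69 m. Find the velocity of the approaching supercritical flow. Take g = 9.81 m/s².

V₁ = 9.52 m/s

For a rectangular channel the momentum equation gives q² = ½·g·y₁·y₂·(y₁ + y₂) = ½×9.81×0.170×1.69×1.86 = 2.62.
q = √2.62 = 1.62 m²/s.
V₁ = q/y₁ = 1.62/0.170 = 9.52 m/s.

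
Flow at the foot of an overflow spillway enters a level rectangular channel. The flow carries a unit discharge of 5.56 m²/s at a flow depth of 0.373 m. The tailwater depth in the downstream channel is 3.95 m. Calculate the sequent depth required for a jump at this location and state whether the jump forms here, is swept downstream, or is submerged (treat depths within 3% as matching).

V₁ = q/y₁ = 5.56/0.373 = 14.9 m/s. Fr₁ = V₁/√(g·y₁) = 14.9/√(9.81×0.373) = 7.79.
Sequent-depth ratio: y₂/y₁ = ½[√(1 + 8Fr₁²) − 1] = ½[√486.8 − 1] = 10.5.
y₂ = 10.5 × 0.373 = 3.93 m.
Tailwater y_tw = 3.95 m: y_tw ≈ y₂, so the jump forms here.

y₂ = 3.93 m; the jump forms here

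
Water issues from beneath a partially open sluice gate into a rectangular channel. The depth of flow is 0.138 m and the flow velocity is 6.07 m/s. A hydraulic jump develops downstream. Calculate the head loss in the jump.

ΔE = 1.02 m

Fr₁ = V₁/√(g·y₁) = 6.07/√(9.81×0.138) = 5.22.
Sequent-depth ratio: y₂/y₁ = ½[√(1 + 8Fr₁²) − 1] = ½[√218.7 − 1] = 6.89.
y₂ = 6.89 × 0.138 = 0.951 m.
q = V₁·y₁ = 6.07 × 0.138 = 0.838 m²/s. V₂ = q/y₂ = 0.838/0.951 = 0.880 m/s. E₁ = y₁ + V₁²/2g = 2.02 m; E₂ = y₂ + V₂²/2g = 0.991 m. ΔE = E₁ − E₂ = 1.02 m.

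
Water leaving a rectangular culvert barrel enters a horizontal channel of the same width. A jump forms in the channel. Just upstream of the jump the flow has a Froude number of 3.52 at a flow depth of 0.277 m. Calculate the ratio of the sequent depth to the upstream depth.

Fr₁ = 3.52 (given).
Bélanger equation: y₂/y₁ = ½[√(1 + 8Fr₁²) − 1] = ½[√100.1 − 1] = 4.50.

y₂/y₁ = 4.50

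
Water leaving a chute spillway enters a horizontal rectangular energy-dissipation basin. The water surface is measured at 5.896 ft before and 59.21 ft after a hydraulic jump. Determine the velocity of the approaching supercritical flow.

For a rectangular channel the momentum equation gives q² = ½·g·y₁·y₂·(y₁ + y₂) = ½×32.2×5.896×59.21×65.11 = 365931.
q = √365931 = 604.9 ft²/s.
V₁ = q/y₁ = 604.9/5.896 = 102.6 ft/s.

V₁ = 102.6 ft/s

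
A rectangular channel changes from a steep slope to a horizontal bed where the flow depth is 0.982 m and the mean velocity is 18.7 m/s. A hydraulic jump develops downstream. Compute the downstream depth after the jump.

y₂ = 7.89 m

Fr₁ = V₁/√(g·y₁) = 18.7/√(9.81×0.982) = 6.02.
Sequent-depth ratio: y₂/y₁ = ½[√(1 + 8Fr₁²) − 1] = ½[√291.4 − 1] = 8.04.
y₂ = 8.04 × 0.982 = 7.89 m.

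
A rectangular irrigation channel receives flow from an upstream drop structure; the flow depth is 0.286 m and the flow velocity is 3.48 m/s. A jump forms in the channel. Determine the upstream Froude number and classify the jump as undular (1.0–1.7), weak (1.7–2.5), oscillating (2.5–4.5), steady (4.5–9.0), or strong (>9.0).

Fr₁ = 2.08; weak jump

Fr₁ = V₁/√(g·y₁) = 3.48/√(9.81×0.286) = 2.08.
Fr₁ = 2.08 lies in the weak range.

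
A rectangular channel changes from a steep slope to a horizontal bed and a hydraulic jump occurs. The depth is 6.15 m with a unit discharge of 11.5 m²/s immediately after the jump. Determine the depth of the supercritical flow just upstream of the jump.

y₁ = 0.645 m

V₂ = q/y₂ = 11.5/6.15 = 1.87 m/s; Fr₂ = V₂/√(g·y₂) = 0.241.
From the momentum equation (using Fr₂), y₁/y₂ = ½[√(1 + 8Fr₂²) − 1] = ½[√1.464 − 1] = 0.105.
y₁ = 0.105 × 6.15 = 0.645 m.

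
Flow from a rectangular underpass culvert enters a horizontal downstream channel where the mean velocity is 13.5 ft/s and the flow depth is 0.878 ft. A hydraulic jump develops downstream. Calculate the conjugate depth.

y₂ = 2.74 ft

Fr₁ = V₁/√(g·y₁) = 13.5/√(32.2×0.878) = 2.54.
Bélanger equation: y₂/y₁ = ½[√(1 + 8Fr₁²) − 1] = ½[√52.57 − 1] = 3.13.
y₂ = 3.13 × 0.878 = 2.74 ft.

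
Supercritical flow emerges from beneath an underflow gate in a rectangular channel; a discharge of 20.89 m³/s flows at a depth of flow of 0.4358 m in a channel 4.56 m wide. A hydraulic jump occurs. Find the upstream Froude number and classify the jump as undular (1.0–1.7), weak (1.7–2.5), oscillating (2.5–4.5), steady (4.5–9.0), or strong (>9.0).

q = Q/b = 20.89/4.56 = 4.581 m²/s; V₁ = q/y₁ = 10.51 m/s. Fr₁ = V₁/√(g·y₁) = 5.084.
Fr₁ = 5.084 lies in the steady range.

Fr₁ = 5.084; steady jump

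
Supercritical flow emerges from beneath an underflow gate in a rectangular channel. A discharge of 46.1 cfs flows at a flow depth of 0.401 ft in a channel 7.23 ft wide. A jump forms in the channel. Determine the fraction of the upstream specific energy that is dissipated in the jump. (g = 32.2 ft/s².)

ΔE/E₁ = 0.437 (43.7%)

q = Q/b = 46.1/7.23 = 6.38 ft²/s; V₁ = q/y₁ = 15.9 ft/s. Fr₁ = V₁/√(g·y₁) = 4.43.
From the momentum equation for a rectangular channel, y₂/y₁ = ½[√(1 + 8Fr₁²) − 1] = ½[√157.6 − 1] = 5.78.
y₂ = 5.78 × 0.401 = 2.32 ft.
E₁ = y₁ + V₁²/2g = 4.33 ft. ΔE = (y₂ − y₁)³/(4y₁y₂) = 1.89 ft. ΔE/E₁ = 1.89/4.33 = 0.437.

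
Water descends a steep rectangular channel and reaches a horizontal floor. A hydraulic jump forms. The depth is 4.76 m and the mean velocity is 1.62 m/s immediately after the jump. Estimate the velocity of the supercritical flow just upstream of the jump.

Fr₂ = V₂/√(g·y₂) = 1.62/√(9.81×4.76) = 0.237.
Applying the sequent-depth relation in reverse, y₁/y₂ = ½[√(1 + 8Fr₂²) − 1] = ½[√1.450 − 1] = 0.102.
y₁ = 0.102 × 4.76 = 0.486 m.
V₁ = q/y₁ = 7.71/0.486 = 15.9 m/s.

V₁ = 15.9 m/s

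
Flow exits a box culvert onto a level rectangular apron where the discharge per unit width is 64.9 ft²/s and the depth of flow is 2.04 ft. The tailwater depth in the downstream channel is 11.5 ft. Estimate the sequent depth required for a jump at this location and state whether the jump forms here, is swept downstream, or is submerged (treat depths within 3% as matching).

y₂ = 10.4 ft; the jump is submerged

V₁ = q/y₁ = 64.9/2.04 = 31.8 ft/s. Fr₁ = V₁/√(g·y₁) = 31.8/√(32.2×2.04) = 3.93.
Bélanger equation: y₂/y₁ = ½[√(1 + 8Fr₁²) − 1] = ½[√124.3 − 1] = 5.07.
y₂ = 5.07 × 2.04 = 10.4 ft.
Tailwater y_tw = 11.5 ft: y_tw > y₂, so the jump is submerged.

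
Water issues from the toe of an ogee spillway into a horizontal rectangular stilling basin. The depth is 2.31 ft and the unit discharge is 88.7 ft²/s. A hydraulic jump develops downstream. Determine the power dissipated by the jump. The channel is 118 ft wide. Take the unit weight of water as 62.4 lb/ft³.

V₁ = q/y₁ = 88.7/2.31 = 38.4 ft/s. Fr₁ = V₁/√(g·y₁) = 38.4/√(32.2×2.31) = 4.45.
Sequent-depth ratio: y₂/y₁ = ½[√(1 + 8Fr₁²) − 1] = ½[√159.6 − 1] = 5.82.
y₂ = 5.82 × 2.31 = 13.4 ft.
V₂ = q/y₂ = 88.7/13.4 = 6.60 ft/s. E₁ = y₁ + V₁²/2g = 25.2 ft; E₂ = y₂ + V₂²/2g = 14.1 ft. ΔE = E₁ − E₂ = 11.1 ft.
Q = q·b = 88.7 × 118 = 10467 cfs. P = γ·Q·ΔE/550 = 62.4 × 10467 × 11.1 / 550 = 13172 hp.

P = 13172 hp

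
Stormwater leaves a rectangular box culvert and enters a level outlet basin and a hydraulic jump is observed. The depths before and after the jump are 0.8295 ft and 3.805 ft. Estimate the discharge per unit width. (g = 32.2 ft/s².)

q = 15.35 ft²/s

For a rectangular channel the momentum equation gives q² = ½·g·y₁·y₂·(y₁ + y₂) = ½×32.2×0.8295×3.805×4.635 = 235.5.
q = √235.5 = 15.35 ft²/s.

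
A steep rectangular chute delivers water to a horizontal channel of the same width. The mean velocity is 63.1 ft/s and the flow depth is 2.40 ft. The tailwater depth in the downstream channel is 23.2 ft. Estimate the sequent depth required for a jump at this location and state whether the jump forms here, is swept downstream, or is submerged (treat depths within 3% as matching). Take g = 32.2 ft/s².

Fr₁ = V₁/√(g·y₁) = 63.1/√(32.2×2.40) = 7.18.
From the momentum equation for a rectangular channel, y₂/y₁ = ½[√(1 + 8Fr₁²) − 1] = ½[√413.2 − 1] = 9.66.
y₂ = 9.66 × 2.40 = 23.2 ft.
Tailwater y_tw = 23.2 ft: y_tw ≈ y₂, so the jump forms here.

y₂ = 23.2 ft; the jump forms here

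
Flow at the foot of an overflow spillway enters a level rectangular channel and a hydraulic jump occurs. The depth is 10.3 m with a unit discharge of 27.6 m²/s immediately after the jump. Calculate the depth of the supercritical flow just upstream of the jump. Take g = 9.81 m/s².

y₁ = 1.30 m

V₂ = q/y₂ = 27.6/10.3 = 2.68 m/s; Fr₂ = V₂/√(g·y₂) = 0.267.
Applying the sequent-depth relation in reverse, y₁/y₂ = ½[√(1 + 8Fr₂²) − 1] = ½[√1.568 − 1] = 0.126.
y₁ = 0.126 × 10.3 = 1.30 m.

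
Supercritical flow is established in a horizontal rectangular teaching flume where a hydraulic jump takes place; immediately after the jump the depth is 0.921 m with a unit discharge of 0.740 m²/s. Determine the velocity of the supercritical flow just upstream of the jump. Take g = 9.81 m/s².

V₂ = q/y₂ = 0.740/0.921 = 0.803 m/s; Fr₂ = V₂/√(g·y₂) = 0.267.
Applying the sequent-depth relation in reverse, y₁/y₂ = ½[√(1 + 8Fr₂²) − 1] = ½[√1.572 − 1] = 0.127.
y₁ = 0.127 × 0.921 = 0.117 m.
V₁ = q/y₁ = 0.740/0.117 = 6.34 m/s.

V₁ = 6.34 m/s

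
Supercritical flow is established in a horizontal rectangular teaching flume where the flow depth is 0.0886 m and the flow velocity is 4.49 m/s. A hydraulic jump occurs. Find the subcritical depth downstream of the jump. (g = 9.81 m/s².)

Fr₁ = V₁/√(g·y₁) = 4.49/√(9.81×0.0886) = 4.82.
By Bélanger, y₂/y₁ = ½[√(1 + 8Fr₁²) − 1] = ½[√186.6 − 1] = 6.33.
y₂ = 6.33 × 0.0886 = 0.561 m.

y₂ = 0.561 m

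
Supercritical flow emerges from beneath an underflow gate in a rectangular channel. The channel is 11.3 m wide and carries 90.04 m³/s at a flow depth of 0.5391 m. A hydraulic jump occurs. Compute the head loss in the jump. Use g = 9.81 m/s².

ΔE = 6.885 m

q = Q/b = 90.04/11.3 = 7.968 m²/s; V₁ = q/y₁ = 14.78 m/s. Fr₁ = V₁/√(g·y₁) = 6.427.
Sequent-depth ratio: y₂/y₁ = ½[√(1 + 8Fr₁²) − 1] = ½[√331.47 − 1] = 8.603.
y₂ = 8.603 × 0.5391 = 4.638 m.
V₂ = q/y₂ = 7.968/4.638 = 1.718 m/s. E₁ = y₁ + V₁²/2g = 11.67 m; E₂ = y₂ + V₂²/2g = 4.788 m. ΔE = E₁ − E₂ = 6.885 m.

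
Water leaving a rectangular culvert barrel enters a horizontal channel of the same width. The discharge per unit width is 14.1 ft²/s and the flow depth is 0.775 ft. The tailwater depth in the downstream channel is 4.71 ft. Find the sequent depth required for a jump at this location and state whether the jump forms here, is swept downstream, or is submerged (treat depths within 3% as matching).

y₂ = 3.62 ft; the jump is submerged

V₁ = q/y₁ = 14.1/0.775 = 18.2 ft/s. Fr₁ = V₁/√(g·y₁) = 18.2/√(32.2×0.775) = 3.64.
Bélanger equation: y₂/y₁ = ½[√(1 + 8Fr₁²) − 1] = ½[√107.1 − 1] = 4.67.
y₂ = 4.67 × 0.775 = 3.62 ft.
Tailwater y_tw = 4.71 ft: y_tw > y₂, so the jump is submerged.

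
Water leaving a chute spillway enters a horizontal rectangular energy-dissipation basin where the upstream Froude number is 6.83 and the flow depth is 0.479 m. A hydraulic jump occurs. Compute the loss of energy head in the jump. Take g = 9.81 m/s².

Fr₁ = 6.83 (given).
From the momentum equation for a rectangular channel, y₂/y₁ = ½[√(1 + 8Fr₁²) − 1] = ½[√374.2 − 1] = 9.17.
y₂ = 9.17 × 0.479 = 4.39 m.
Head loss: ΔE = (y₂ − y₁)³/(4y₁y₂) = (4.39 − 0.479)³/(4×0.479×4.39) = 60.0/8.42 = 7.13 m.

ΔE = 7.13 m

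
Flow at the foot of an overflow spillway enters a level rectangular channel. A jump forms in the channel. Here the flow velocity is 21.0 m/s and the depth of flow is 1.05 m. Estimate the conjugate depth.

Fr₁ = V₁/√(g·y₁) = 21.0/√(9.81×1.05) = 6.54.
By Bélanger, y₂/y₁ = ½[√(1 + 8Fr₁²) − 1] = ½[√343.5 − 1] = 8.77.
y₂ = 8.77 × 1.05 = 9.21 m.

y₂ = 9.21 m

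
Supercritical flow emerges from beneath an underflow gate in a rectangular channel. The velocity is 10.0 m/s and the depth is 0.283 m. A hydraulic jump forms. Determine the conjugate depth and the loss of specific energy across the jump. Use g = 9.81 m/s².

y₂ = 2.26 m; ΔE = 3.04 m

Fr₁ = V₁/√(g·y₁) = 10.0/√(9.81×0.283) = 6.00.
Sequent-depth ratio: y₂/y₁ = ½[√(1 + 8Fr₁²) − 1] = ½[√289.2 − 1] = 8.00.
y₂ = 8.00 × 0.283 = 2.26 m.
q = V₁·y₁ = 10.0 × 0.283 = 2.83 m²/s. V₂ = q/y₂ = 2.83/2.26 = 1.25 m/s. E₁ = y₁ + V₁²/2g = 5.38 m; E₂ = y₂ + V₂²/2g = 2.34 m. ΔE = E₁ − E₂ = 3.04 m.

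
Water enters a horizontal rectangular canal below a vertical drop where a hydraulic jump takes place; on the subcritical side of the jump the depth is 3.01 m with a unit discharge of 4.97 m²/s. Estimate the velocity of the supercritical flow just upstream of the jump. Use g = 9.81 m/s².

V₂ = q/y₂ = 4.97/3.01 = 1.65 m/s; Fr₂ = V₂/√(g·y₂) = 0.304.
From the momentum equation (using Fr₂), y₁/y₂ = ½[√(1 + 8Fr₂²) − 1] = ½[√1.739 − 1] = 0.159.
y₁ = 0.159 × 3.01 = 0.479 m.
V₁ = q/y₁ = 4.97/0.479 = 10.4 m/s.

V₁ = 10.4 m/s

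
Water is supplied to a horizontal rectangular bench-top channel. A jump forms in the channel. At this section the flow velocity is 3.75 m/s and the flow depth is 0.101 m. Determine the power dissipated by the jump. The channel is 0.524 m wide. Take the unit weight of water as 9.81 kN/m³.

Fr₁ = V₁/√(g·y₁) = 3.75/√(9.81×0.101) = 3.77.
By Bélanger, y₂/y₁ = ½[√(1 + 8Fr₁²) − 1] = ½[√114.5 − 1] = 4.85.
y₂ = 4.85 × 0.101 = 0.490 m.
q = V₁·y₁ = 3.75 × 0.101 = 0.379 m²/s. V₂ = q/y₂ = 0.379/0.490 = 0.773 m/s. E₁ = y₁ + V₁²/2g = 0.818 m; E₂ = y₂ + V₂²/2g = 0.520 m. ΔE = E₁ − E₂ = 0.297 m.
Q = q·b = 0.379 × 0.524 = 0.198 m³/s. P = γ·Q·ΔE = 9.81 × 0.198 × 0.297 = 0.579 kW.

P = 0.579 kW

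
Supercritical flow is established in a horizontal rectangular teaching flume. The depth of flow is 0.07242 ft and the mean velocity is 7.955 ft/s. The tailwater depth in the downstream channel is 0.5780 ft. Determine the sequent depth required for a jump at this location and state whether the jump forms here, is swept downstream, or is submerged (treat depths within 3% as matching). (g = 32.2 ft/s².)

Fr₁ = V₁/√(g·y₁) = 7.955/√(32.2×0.07242) = 5.209.
Bélanger equation: y₂/y₁ = ½[√(1 + 8Fr₁²) − 1] = ½[√218.10 − 1] = 6.884.
y₂ = 6.884 × 0.07242 = 0.4985 ft.
Tailwater y_tw = 0.5780 ft: y_tw > y₂, so the jump is submerged.

y₂ = 0.4985 ft; the jump is submerged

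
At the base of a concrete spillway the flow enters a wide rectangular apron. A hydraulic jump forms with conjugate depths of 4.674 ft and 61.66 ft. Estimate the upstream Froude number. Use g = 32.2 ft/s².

Fr₁ = 9.675

For a rectangular channel the momentum equation gives q² = ½·g·y₁·y₂·(y₁ + y₂) = ½×32.2×4.674×61.66×66.33 = 307790.
q = √307790 = 554.8 ft²/s.
V₁ = q/y₁ = 118.7 ft/s; Fr₁ = V₁/√(g·y₁) = 9.675.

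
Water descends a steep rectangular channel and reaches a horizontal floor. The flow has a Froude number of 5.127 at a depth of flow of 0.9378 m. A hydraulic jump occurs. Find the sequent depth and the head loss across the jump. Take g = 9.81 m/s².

Fr₁ = 5.127 (given).
Bélanger equation: y₂/y₁ = ½[√(1 + 8Fr₁²) − 1] = ½[√211.29 − 1] = 6.768.
y₂ = 6.768 × 0.9378 = 6.347 m.
Head loss: ΔE = (y₂ − y₁)³/(4y₁y₂) = (6.347 − 0.9378)³/(4×0.9378×6.347) = 158.3/23.81 = 6.647 m.

y₂ = 6.347 m; ΔE = 6.647 m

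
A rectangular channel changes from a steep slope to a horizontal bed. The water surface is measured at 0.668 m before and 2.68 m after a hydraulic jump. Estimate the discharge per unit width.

For a rectangular channel the momentum equation gives q² = ½·g·y₁·y₂·(y₁ + y₂) = ½×9.81×0.668×2.68×3.35 = 29.4.
q = √29.4 = 5.42 m²/s.

q = 5.42 m²/s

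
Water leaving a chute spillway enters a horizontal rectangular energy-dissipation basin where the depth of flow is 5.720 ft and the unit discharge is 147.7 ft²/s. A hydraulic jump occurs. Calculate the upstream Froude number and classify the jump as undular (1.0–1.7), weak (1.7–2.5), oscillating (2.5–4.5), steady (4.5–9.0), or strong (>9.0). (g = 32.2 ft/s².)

Fr₁ = 1.903; weak jump

V₁ = q/y₁ = 147.7/5.720 = 25.82 ft/s. Fr₁ = V₁/√(g·y₁) = 25.82/√(32.2×5.720) = 1.903.
Fr₁ = 1.903 lies in the weak range.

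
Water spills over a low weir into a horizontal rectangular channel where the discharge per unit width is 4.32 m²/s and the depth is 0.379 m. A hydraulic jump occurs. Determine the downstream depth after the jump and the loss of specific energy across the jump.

y₂ = 2.98 m; ΔE = 3.91 m

V₁ = q/y₁ = 4.32/0.379 = 11.4 m/s. Fr₁ = V₁/√(g·y₁) = 11.4/√(9.81×0.379) = 5.91.
By Bélanger, y₂/y₁ = ½[√(1 + 8Fr₁²) − 1] = ½[√280.6 − 1] = 7.87.
y₂ = 7.87 × 0.379 = 2.98 m.
Head loss: ΔE = (y₂ − y₁)³/(4y₁y₂) = (2.98 − 0.379)³/(4×0.379×2.98) = 17.7/4.52 = 3.91 m.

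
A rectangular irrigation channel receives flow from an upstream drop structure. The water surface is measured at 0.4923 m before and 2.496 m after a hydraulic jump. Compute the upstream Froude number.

Fr₁ = 3.923

For a rectangular channel the momentum equation gives q² = ½·g·y₁·y₂·(y₁ + y₂) = ½×9.81×0.4923×2.496×2.988 = 18.01.
q = √18.01 = 4.244 m²/s.
V₁ = q/y₁ = 8.621 m/s; Fr₁ = V₁/√(g·y₁) = 3.923.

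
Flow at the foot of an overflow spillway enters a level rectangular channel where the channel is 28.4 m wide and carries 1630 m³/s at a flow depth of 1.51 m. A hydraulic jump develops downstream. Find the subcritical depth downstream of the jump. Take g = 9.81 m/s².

y₂ = 20.3 m

q = Q/b = 1630/28.4 = 57.4 m²/s; V₁ = q/y₁ = 38.0 m/s. Fr₁ = V₁/√(g·y₁) = 9.88.
Sequent-depth ratio: y₂/y₁ = ½[√(1 + 8Fr₁²) − 1] = ½[√781.2 − 1] = 13.5.
y₂ = 13.5 × 1.51 = 20.3 m.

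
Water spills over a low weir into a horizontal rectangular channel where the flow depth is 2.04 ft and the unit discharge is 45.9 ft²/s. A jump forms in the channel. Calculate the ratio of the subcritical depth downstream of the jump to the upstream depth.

V₁ = q/y₁ = 45.9/2.04 = 22.5 ft/s. Fr₁ = V₁/√(g·y₁) = 22.5/√(32.2×2.04) = 2.78.
By Bélanger, y₂/y₁ = ½[√(1 + 8Fr₁²) − 1] = ½[√62.66 − 1] = 3.46.

y₂/y₁ = 3.46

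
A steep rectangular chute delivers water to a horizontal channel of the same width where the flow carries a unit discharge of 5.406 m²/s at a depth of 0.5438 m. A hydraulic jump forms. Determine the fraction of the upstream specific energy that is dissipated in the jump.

V₁ = q/y₁ = 5.406/0.5438 = 9.941 m/s. Fr₁ = V₁/√(g·y₁) = 9.941/√(9.81×0.5438) = 4.304.
Conjugate-depth relation: y₂/y₁ = ½[√(1 + 8Fr₁²) − 1] = ½[√149.20 − 1] = 5.607.
y₂ = 5.607 × 0.5438 = 3.049 m.
E₁ = y₁ + V₁²/2g = 5.581 m. ΔE = (y₂ − y₁)³/(4y₁y₂) = 2.371 m. ΔE/E₁ = 2.371/5.581 = 0.425.

ΔE/E₁ = 0.425 (42.5%)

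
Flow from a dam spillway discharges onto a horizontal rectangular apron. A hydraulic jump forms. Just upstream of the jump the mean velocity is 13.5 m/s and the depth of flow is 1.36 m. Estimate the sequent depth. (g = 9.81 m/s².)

Fr₁ = V₁/√(g·y₁) = 13.5/√(9.81×1.36) = 3.70.
From the momentum equation for a rectangular channel, y₂/y₁ = ½[√(1 + 8Fr₁²) − 1] = ½[√110.3 − 1] = 4.75.
y₂ = 4.75 × 1.36 = 6.46 m.

y₂ = 6.46 m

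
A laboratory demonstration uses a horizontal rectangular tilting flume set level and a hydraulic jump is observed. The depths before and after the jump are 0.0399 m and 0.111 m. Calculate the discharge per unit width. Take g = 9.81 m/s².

For a rectangular channel the momentum equation gives q² = ½·g·y₁·y₂·(y₁ + y₂) = ½×9.81×0.0399×0.111×0.151 = 0.00328.
q = √0.00328 = 0.0573 m²/s.

q = 0.0573 m²/s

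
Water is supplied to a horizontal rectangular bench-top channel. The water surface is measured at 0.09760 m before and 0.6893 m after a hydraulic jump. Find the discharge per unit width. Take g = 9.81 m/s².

q = 0.5096 m²/s

For a rectangular channel the momentum equation gives q² = ½·g·y₁·y₂·(y₁ + y₂) = ½×9.81×0.09760×0.6893×0.7869 = 0.2597.
q = √0.2597 = 0.5096 m²/s.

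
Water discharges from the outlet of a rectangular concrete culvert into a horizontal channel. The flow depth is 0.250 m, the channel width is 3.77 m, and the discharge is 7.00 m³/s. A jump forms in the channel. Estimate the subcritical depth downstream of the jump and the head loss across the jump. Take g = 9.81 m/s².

q = Q/b = 7.00/3.77 = 1.86 m²/s; V₁ = q/y₁ = 7.43 m/s. Fr₁ = V₁/√(g·y₁) = 4.74.
By Bélanger, y₂/y₁ = ½[√(1 + 8Fr₁²) − 1] = ½[√180.9 − 1] = 6.23.
y₂ = 6.23 × 0.250 = 1.56 m.
V₂ = q/y₂ = 1.86/1.56 = 1.19 m/s. E₁ = y₁ + V₁²/2g = 3.06 m; E₂ = y₂ + V₂²/2g = 1.63 m. ΔE = E₁ − E₂ = 1.43 m.

y₂ = 1.56 m; ΔE = 1.43 m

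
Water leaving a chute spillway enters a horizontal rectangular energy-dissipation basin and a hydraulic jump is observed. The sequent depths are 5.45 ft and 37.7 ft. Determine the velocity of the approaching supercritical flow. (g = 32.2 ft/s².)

V₁ = 69.3 ft/s

For a rectangular channel the momentum equation gives q² = ½·g·y₁·y₂·(y₁ + y₂) = ½×32.2×5.45×37.7×43.2 = 142740.
q = √142740 = 378 ft²/s.
V₁ = q/y₁ = 378/5.45 = 69.3 ft/s.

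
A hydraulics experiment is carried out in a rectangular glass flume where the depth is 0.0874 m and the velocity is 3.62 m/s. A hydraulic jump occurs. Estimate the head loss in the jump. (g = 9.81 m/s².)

ΔE = 0.288 m

Fr₁ = V₁/√(g·y₁) = 3.62/√(9.81×0.0874) = 3.91.
Sequent-depth ratio: y₂/y₁ = ½[√(1 + 8Fr₁²) − 1] = ½[√123.3 − 1] = 5.05.
y₂ = 5.05 × 0.0874 = 0.441 m.
q = V₁·y₁ = 3.62 × 0.0874 = 0.316 m²/s. V₂ = q/y₂ = 0.316/0.441 = 0.717 m/s. E₁ = y₁ + V₁²/2g = 0.755 m; E₂ = y₂ + V₂²/2g = 0.468 m. ΔE = E₁ − E₂ = 0.288 m.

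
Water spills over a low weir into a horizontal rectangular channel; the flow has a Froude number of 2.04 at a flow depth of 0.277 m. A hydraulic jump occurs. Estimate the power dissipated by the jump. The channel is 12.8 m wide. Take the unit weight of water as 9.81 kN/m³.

Fr₁ = 2.04 (given).
Bélanger equation: y₂/y₁ = ½[√(1 + 8Fr₁²) − 1] = ½[√34.29 − 1] = 2.43.
y₂ = 2.43 × 0.277 = 0.673 m.
V₁ = Fr₁·√(g·y₁) = 2.04×√(9.81×0.277) = 3.36 m/s; q = V₁·y₁ = 0.932 m²/s. V₂ = q/y₂ = 0.932/0.673 = 1.39 m/s. E₁ = y₁ + V₁²/2g = 0.853 m; E₂ = y₂ + V₂²/2g = 0.770 m. ΔE = E₁ − E₂ = 0.0831 m.
Q = q·b = 0.932 × 12.8 = 11.9 m³/s. P = γ·Q·ΔE = 9.81 × 11.9 × 0.0831 = 9.71 kW.

P = 9.71 kW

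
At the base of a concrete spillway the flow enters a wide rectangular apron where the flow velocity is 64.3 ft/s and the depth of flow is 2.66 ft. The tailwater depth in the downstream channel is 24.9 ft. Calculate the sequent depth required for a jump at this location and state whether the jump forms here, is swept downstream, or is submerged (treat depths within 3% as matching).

y₂ = 24.8 ft; the jump forms here

Fr₁ = V₁/√(g·y₁) = 64.3/√(32.2×2.66) = 6.95.
By Bélanger, y₂/y₁ = ½[√(1 + 8Fr₁²) − 1] = ½[√387.2 − 1] = 9.34.
y₂ = 9.34 × 2.66 = 24.8 ft.
Tailwater y_tw = 24.9 ft: y_tw ≈ y₂, so the jump forms here.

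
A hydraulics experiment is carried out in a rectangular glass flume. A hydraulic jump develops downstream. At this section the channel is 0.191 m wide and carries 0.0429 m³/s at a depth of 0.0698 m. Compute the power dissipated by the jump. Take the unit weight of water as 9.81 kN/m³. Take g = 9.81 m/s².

q = Q/b = 0.0429/0.191 = 0.225 m²/s; V₁ = q/y₁ = 3.22 m/s. Fr₁ = V₁/√(g·y₁) = 3.89.
Sequent-depth ratio: y₂/y₁ = ½[√(1 + 8Fr₁²) − 1] = ½[√122.0 − 1] = 5.02.
y₂ = 5.02 × 0.0698 = 0.351 m.
V₂ = q/y₂ = 0.225/0.351 = 0.641 m/s. E₁ = y₁ + V₁²/2g = 0.598 m; E₂ = y₂ + V₂²/2g = 0.371 m. ΔE = E₁ − E₂ = 0.226 m.
P = γ·Q·ΔE = 9.81 × 0.0429 × 0.226 = 0.0952 kW.

P = 0.0952 kW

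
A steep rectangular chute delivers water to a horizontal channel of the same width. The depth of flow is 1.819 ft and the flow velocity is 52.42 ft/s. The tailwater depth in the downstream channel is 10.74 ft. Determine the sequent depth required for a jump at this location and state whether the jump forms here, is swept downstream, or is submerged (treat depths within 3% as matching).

y₂ = 16.73 ft; the jump is swept downstream

Fr₁ = V₁/√(g·y₁) = 52.42/√(32.2×1.819) = 6.849.
Bélanger equation: y₂/y₁ = ½[√(1 + 8Fr₁²) − 1] = ½[√376.31 − 1] = 9.199.
y₂ = 9.199 × 1.819 = 16.73 ft.
Tailwater y_tw = 10.74 ft: y_tw < y₂, so the jump is swept downstream.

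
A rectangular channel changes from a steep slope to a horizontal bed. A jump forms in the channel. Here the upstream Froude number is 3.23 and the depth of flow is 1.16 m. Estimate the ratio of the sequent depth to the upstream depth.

y₂/y₁ = 4.10

Fr₁ = 3.23 (given).
From the momentum equation for a rectangular channel, y₂/y₁ = ½[√(1 + 8Fr₁²) − 1] = ½[√84.46 − 1] = 4.10.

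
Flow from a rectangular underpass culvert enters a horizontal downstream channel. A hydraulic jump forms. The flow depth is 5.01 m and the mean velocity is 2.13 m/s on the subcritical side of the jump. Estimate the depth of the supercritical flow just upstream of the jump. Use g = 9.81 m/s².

Fr₂ = V₂/√(g·y₂) = 2.13/√(9.81×5.01) = 0.304.
Since the conjugate-depth ratio holds either way, y₁/y₂ = ½[√(1 + 8Fr₂²) − 1] = ½[√1.738 − 1] = 0.159.
y₁ = 0.159 × 5.01 = 0.798 m.

y₁ = 0.798 m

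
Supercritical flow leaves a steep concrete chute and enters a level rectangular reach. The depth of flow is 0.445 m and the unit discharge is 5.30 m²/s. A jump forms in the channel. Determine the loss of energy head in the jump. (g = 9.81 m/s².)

V₁ = q/y₁ = 5.30/0.445 = 11.9 m/s. Fr₁ = V₁/√(g·y₁) = 11.9/√(9.81×0.445) = 5.70.
By Bélanger, y₂/y₁ = ½[√(1 + 8Fr₁²) − 1] = ½[√261.0 − 1] = 7.58.
y₂ = 7.58 × 0.445 = 3.37 m.
Head loss: ΔE = (y₂ − y₁)³/(4y₁y₂) = (3.37 − 0.445)³/(4×0.445×3.37) = 25.1/6.00 = 4.18 m.

ΔE = 4.18 m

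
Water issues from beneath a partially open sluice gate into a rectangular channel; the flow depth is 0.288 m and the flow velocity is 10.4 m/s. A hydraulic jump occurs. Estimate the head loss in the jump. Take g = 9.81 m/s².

Fr₁ = V₁/√(g·y₁) = 10.4/√(9.81×0.288) = 6.19.
From the momentum equation for a rectangular channel, y₂/y₁ = ½[√(1 + 8Fr₁²) − 1] = ½[√307.3 − 1] = 8.26.
y₂ = 8.26 × 0.288 = 2.38 m.
Head loss: ΔE = (y₂ − y₁)³/(4y₁y₂) = (2.38 − 0.288)³/(4×0.288×2.38) = 9.16/2.74 = 3.34 m.

ΔE = 3.34 m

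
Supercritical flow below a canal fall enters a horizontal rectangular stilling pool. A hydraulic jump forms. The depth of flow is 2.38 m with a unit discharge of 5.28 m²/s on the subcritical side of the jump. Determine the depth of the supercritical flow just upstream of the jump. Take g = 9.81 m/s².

y₁ = 0.760 m

V₂ = q/y₂ = 5.28/2.38 = 2.22 m/s; Fr₂ = V₂/√(g·y₂) = 0.459.
The Bélanger relation is symmetric: y₁/y₂ = ½[√(1 + 8Fr₂²) − 1] = ½[√2.686 − 1] = 0.320.
y₁ = 0.320 × 2.38 = 0.760 m.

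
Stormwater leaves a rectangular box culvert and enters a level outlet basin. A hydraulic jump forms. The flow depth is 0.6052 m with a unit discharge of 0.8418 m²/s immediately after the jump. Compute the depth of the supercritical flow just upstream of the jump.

y₁ = 0.2721 m

V₂ = q/y₂ = 0.8418/0.6052 = 1.391 m/s; Fr₂ = V₂/√(g·y₂) = 0.5709.
Applying the sequent-depth relation in reverse, y₁/y₂ = ½[√(1 + 8Fr₂²) − 1] = ½[√3.6070 − 1] = 0.4496.
y₁ = 0.4496 × 0.6052 = 0.2721 m.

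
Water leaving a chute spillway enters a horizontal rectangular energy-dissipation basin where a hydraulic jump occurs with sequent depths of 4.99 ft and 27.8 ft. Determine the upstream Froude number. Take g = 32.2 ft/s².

For a rectangular channel the momentum equation gives q² = ½·g·y₁·y₂·(y₁ + y₂) = ½×32.2×4.99×27.8×32.8 = 73234.
q = √73234 = 271 ft²/s.
V₁ = q/y₁ = 54.2 ft/s; Fr₁ = V₁/√(g·y₁) = 4.28.

Fr₁ = 4.28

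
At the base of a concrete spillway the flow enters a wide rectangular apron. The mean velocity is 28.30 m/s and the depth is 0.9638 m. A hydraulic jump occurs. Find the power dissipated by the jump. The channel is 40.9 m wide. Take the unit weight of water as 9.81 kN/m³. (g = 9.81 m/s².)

Fr₁ = V₁/√(g·y₁) = 28.30/√(9.81×0.9638) = 9.204.
Sequent-depth ratio: y₂/y₁ = ½[√(1 + 8Fr₁²) − 1] = ½[√678.65 − 1] = 12.53.
y₂ = 12.53 × 0.9638 = 12.07 m.
Head loss: ΔE = (y₂ − y₁)³/(4y₁y₂) = (12.07 − 0.9638)³/(4×0.9638×12.07) = 1371/46.54 = 29.45 m.
q = V₁·y₁ = 28.30 × 0.9638 = 27.28 m²/s. Q = q·b = 27.28 × 40.9 = 1116 m³/s. P = γ·Q·ΔE = 9.81 × 1116 × 29.45 = 322311 kW.

P = 322311 kW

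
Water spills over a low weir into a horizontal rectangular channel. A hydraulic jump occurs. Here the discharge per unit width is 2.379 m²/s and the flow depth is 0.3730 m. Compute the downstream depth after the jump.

V₁ = q/y₁ = 2.379/0.3730 = 6.378 m/s. Fr₁ = V₁/√(g·y₁) = 6.378/√(9.81×0.3730) = 3.334.
Sequent-depth ratio: y₂/y₁ = ½[√(1 + 8Fr₁²) − 1] = ½[√89.937 − 1] = 4.242.
y₂ = 4.242 × 0.3730 = 1.582 m.

y₂ = 1.582 m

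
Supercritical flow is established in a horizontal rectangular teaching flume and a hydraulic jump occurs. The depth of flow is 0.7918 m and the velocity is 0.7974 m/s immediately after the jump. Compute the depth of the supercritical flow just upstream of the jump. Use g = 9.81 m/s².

Fr₂ = V₂/√(g·y₂) = 0.7974/√(9.81×0.7918) = 0.2861.
Applying the sequent-depth relation in reverse, y₁/y₂ = ½[√(1 + 8Fr₂²) − 1] = ½[√1.6549 − 1] = 0.1432.
y₁ = 0.1432 × 0.7918 = 0.1134 m.

y₁ = 0.1134 m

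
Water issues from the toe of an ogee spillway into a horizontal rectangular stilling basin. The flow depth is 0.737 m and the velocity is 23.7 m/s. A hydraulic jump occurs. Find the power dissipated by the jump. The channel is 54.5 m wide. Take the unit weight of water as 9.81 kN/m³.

P = 189948 kW

Fr₁ = V₁/√(g·y₁) = 23.7/√(9.81×0.737) = 8.81.
By Bélanger, y₂/y₁ = ½[√(1 + 8Fr₁²) − 1] = ½[√622.5 − 1] = 12.0.
y₂ = 12.0 × 0.737 = 8.83 m.
q = V₁·y₁ = 23.7 × 0.737 = 17.5 m²/s. V₂ = q/y₂ = 17.5/8.83 = 1.98 m/s. E₁ = y₁ + V₁²/2g = 29.4 m; E₂ = y₂ + V₂²/2g = 9.03 m. ΔE = E₁ − E₂ = 20.3 m.
Q = q·b = 17.5 × 54.5 = 952 m³/s. P = γ·Q·ΔE = 9.81 × 952 × 20.3 = 189948 kW.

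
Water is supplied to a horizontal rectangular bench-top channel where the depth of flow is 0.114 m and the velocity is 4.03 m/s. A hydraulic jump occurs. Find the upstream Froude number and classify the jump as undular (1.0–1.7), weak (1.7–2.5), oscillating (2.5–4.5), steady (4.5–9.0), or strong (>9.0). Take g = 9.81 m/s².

Fr₁ = 3.81; oscillating jump

Fr₁ = V₁/√(g·y₁) = 4.03/√(9.81×0.114) = 3.81.
Fr₁ = 3.81 lies in the oscillating range.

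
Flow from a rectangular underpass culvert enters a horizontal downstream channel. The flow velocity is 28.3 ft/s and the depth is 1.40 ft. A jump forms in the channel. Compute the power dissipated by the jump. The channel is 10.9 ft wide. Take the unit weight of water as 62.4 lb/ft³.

P = 282 hp

Fr₁ = V₁/√(g·y₁) = 28.3/√(32.2×1.40) = 4.21.
Sequent-depth ratio: y₂/y₁ = ½[√(1 + 8Fr₁²) − 1] = ½[√143.1 − 1] = 5.48.
y₂ = 5.48 × 1.40 = 7.67 ft.
q = V₁·y₁ = 28.3 × 1.40 = 39.6 ft²/s. V₂ = q/y₂ = 39.6/7.67 = 5.16 ft/s. E₁ = y₁ + V₁²/2g = 13.8 ft; E₂ = y₂ + V₂²/2g = 8.09 ft. ΔE = E₁ − E₂ = 5.75 ft.
Q = q·b = 39.6 × 10.9 = 432 cfs. P = γ·Q·ΔE/550 = 62.4 × 432 × 5.75 / 550 = 282 hp.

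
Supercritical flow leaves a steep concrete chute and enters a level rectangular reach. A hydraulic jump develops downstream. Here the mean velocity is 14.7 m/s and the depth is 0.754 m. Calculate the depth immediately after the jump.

Fr₁ = V₁/√(g·y₁) = 14.7/√(9.81×0.754) = 5.41.
By Bélanger, y₂/y₁ = ½[√(1 + 8Fr₁²) − 1] = ½[√234.7 − 1] = 7.16.
y₂ = 7.16 × 0.754 = 5.40 m.

y₂ = 5.40 m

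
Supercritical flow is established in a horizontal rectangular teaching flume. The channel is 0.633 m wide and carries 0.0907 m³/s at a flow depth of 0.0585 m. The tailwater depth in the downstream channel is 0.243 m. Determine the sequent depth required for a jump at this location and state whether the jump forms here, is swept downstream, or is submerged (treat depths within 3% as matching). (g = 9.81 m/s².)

q = Q/b = 0.0907/0.633 = 0.143 m²/s; V₁ = q/y₁ = 2.45 m/s. Fr₁ = V₁/√(g·y₁) = 3.23.
Conjugate-depth relation: y₂/y₁ = ½[√(1 + 8Fr₁²) − 1] = ½[√84.63 − 1] = 4.10.
y₂ = 4.10 × 0.0585 = 0.240 m.
Tailwater y_tw = 0.243 m: y_tw ≈ y₂, so the jump forms here.

y₂ = 0.240 m; the jump forms here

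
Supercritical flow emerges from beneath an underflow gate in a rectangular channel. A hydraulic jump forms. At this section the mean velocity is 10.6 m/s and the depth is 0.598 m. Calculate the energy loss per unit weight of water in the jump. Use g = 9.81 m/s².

Fr₁ = V₁/√(g·y₁) = 10.6/√(9.81×0.598) = 4.38.
By Bélanger, y₂/y₁ = ½[√(1 + 8Fr₁²) − 1] = ½[√154.2 − 1] = 5.71.
y₂ = 5.71 × 0.598 = 3.41 m.
Head loss: ΔE = (y₂ − y₁)³/(4y₁y₂) = (3.41 − 0.598)³/(4×0.598×3.41) = 22.3/8.17 = 2.73 m.

ΔE = 2.73 m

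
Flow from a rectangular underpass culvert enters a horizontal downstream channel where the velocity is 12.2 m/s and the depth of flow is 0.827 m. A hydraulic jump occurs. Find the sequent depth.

Fr₁ = V₁/√(g·y₁) = 12.2/√(9.81×0.827) = 4.28.
Bélanger equation: y₂/y₁ = ½[√(1 + 8Fr₁²) − 1] = ½[√147.8 − 1] = 5.58.
y₂ = 5.58 × 0.827 = 4.61 m.

y₂ = 4.61 m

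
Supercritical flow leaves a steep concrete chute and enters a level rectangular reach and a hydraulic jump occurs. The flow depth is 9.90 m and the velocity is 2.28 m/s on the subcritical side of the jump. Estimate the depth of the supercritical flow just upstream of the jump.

y₁ = 0.966 m

Fr₂ = V₂/√(g·y₂) = 2.28/√(9.81×9.90) = 0.231.
Applying the sequent-depth relation in reverse, y₁/y₂ = ½[√(1 + 8Fr₂²) − 1] = ½[√1.428 − 1] = 0.0975.
y₁ = 0.0975 × 9.90 = 0.966 m.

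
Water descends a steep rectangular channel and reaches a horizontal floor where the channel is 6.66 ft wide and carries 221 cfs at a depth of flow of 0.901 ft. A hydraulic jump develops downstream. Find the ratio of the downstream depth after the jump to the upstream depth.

y₂/y₁ = 9.18

q = Q/b = 221/6.66 = 33.2 ft²/s; V₁ = q/y₁ = 36.8 ft/s. Fr₁ = V₁/√(g·y₁) = 6.84.
Conjugate-depth relation: y₂/y₁ = ½[√(1 + 8Fr₁²) − 1] = ½[√375.0 − 1] = 9.18.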